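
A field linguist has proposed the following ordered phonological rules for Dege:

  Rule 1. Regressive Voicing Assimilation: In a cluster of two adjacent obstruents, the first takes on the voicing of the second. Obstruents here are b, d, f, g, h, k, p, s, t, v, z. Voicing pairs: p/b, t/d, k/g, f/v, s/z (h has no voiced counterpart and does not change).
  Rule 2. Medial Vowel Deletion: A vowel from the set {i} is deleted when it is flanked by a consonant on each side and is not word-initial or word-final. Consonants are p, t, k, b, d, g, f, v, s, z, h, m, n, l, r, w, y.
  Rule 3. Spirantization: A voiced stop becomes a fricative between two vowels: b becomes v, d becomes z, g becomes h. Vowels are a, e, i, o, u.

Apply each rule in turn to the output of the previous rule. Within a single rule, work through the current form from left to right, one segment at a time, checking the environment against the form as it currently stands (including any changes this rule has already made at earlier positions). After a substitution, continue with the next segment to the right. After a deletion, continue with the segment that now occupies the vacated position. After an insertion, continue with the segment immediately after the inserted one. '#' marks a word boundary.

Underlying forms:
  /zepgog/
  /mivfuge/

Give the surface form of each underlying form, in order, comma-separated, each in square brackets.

[zebgog], [mffuhe]

/zepgog/:
  Rule 1 Regressive Voicing Assimilation: [zepgog] → [zebgog]
  Rule 2 Medial Vowel Deletion: no change — [zebgog]
  Rule 3 Spirantization: no change — [zebgog]
/mivfuge/:
  Rule 1 Regressive Voicing Assimilation: [mivfuge] → [miffuge]
  Rule 2 Medial Vowel Deletion: [miffuge] → [mffuge]
  Rule 3 Spirantization: [mffuge] → [mffuhe]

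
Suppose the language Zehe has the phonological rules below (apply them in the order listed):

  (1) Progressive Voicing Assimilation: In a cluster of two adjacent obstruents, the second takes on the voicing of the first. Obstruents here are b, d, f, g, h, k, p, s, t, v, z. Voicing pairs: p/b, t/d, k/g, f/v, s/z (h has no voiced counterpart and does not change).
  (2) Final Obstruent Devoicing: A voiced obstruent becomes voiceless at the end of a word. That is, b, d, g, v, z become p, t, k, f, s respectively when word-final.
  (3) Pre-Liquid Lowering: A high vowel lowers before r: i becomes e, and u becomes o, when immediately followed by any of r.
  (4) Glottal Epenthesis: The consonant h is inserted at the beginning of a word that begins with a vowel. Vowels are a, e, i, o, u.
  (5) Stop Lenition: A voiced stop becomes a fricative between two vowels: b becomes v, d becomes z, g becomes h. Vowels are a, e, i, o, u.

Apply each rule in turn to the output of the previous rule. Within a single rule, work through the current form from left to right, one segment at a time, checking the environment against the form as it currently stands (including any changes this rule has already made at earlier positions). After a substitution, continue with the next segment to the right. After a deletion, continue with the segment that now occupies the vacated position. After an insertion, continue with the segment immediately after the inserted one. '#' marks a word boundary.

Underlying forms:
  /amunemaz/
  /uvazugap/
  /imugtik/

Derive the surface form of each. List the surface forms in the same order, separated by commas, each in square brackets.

/amunemaz/:
  (1) Progressive Voicing Assimilation: no change — [amunemaz]
  (2) Final Obstruent Devoicing: [amunemaz] → [amunemas]
  (3) Pre-Liquid Lowering: no change — [amunemas]
  (4) Glottal Epenthesis: [amunemas] → [hamunemas]
  (5) Stop Lenition: no change — [hamunemas]
/uvazugap/:
  (1) Progressive Voicing Assimilation: no change — [uvazugap]
  (2) Final Obstruent Devoicing: no change — [uvazugap]
  (3) Pre-Liquid Lowering: no change — [uvazugap]
  (4) Glottal Epenthesis: [uvazugap] → [huvazugap]
  (5) Stop Lenition: [huvazugap] → [huvazuhap]
/imugtik/:
  (1) Progressive Voicing Assimilation: [imugtik] → [imugdik]
  (2) Final Obstruent Devoicing: no change — [imugdik]
  (3) Pre-Liquid Lowering: no change — [imugdik]
  (4) Glottal Epenthesis: [imugdik] → [himugdik]
  (5) Stop Lenition: no change — [himugdik]

[hamunemas], [huvazuhap], [himugdik]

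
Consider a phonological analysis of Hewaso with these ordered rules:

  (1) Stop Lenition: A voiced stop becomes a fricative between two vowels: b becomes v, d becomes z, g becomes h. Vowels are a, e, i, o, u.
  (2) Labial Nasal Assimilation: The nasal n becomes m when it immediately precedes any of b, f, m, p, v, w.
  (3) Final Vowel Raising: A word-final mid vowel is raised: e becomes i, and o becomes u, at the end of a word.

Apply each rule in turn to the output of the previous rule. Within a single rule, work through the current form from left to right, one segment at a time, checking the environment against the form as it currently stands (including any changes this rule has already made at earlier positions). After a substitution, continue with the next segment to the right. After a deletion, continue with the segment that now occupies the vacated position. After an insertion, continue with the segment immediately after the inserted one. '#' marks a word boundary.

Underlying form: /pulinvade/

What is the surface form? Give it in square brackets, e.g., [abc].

(1) Stop Lenition: [pulinvade] → [pulinvaze]
(2) Labial Nasal Assimilation: [pulinvaze] → [pulimvaze]
(3) Final Vowel Raising: [pulimvaze] → [pulimvazi]

[pulimvazi]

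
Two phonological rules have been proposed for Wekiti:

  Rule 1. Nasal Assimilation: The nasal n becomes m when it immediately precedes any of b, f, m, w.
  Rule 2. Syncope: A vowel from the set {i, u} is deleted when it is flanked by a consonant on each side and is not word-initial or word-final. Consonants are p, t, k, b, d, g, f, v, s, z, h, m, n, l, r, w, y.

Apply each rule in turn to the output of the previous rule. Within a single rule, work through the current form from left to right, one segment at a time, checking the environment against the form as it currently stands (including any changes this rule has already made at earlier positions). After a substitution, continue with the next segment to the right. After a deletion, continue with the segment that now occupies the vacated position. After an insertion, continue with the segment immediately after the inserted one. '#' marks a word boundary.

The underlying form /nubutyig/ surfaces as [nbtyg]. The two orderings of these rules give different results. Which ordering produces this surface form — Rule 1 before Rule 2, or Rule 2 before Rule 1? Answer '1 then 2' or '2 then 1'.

1 then 2

Order 1 then 2:
  1 Nasal Assimilation: no change — [nubutyig]
  2 Syncope: [nubutyig] → [nbtyg]
  result: [nbtyg]
Order 2 then 1:
  2 Syncope: [nubutyig] → [nbtyg]
  1 Nasal Assimilation: [nbtyg] → [mbtyg]
  result: [mbtyg]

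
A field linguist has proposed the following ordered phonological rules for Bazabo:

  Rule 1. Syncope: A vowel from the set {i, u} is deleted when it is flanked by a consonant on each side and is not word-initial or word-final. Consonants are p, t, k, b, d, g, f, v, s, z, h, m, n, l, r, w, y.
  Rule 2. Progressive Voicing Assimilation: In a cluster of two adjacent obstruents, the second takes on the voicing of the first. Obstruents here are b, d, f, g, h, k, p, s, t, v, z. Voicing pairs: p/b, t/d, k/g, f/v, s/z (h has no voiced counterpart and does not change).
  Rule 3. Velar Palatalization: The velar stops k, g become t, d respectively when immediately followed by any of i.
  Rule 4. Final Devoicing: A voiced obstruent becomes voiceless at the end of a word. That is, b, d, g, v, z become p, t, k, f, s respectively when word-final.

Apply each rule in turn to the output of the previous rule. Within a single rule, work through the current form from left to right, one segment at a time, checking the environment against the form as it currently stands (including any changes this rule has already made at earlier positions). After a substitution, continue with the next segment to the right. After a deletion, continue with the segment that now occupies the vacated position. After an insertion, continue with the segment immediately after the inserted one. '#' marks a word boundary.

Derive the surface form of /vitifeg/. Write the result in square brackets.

[vdvek]

Rule 1 Syncope: [vitifeg] → [vtfeg]
Rule 2 Progressive Voicing Assimilation: [vtfeg] → [vdveg]
Rule 3 Velar Palatalization: no change — [vdveg]
Rule 4 Final Devoicing: [vdveg] → [vdvek]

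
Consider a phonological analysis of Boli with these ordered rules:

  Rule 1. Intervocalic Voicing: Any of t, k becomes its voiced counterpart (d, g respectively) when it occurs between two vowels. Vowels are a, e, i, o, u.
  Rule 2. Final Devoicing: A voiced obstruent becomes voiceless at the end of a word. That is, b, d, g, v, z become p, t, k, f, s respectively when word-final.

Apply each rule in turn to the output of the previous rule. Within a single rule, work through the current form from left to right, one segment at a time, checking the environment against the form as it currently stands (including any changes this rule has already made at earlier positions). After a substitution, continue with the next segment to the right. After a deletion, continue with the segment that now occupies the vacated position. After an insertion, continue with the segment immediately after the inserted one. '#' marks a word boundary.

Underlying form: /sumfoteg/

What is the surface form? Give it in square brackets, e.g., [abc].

[sumfodek]

Rule 1 Intervocalic Voicing: [sumfoteg] → [sumfodeg]
Rule 2 Final Devoicing: [sumfodeg] → [sumfodek]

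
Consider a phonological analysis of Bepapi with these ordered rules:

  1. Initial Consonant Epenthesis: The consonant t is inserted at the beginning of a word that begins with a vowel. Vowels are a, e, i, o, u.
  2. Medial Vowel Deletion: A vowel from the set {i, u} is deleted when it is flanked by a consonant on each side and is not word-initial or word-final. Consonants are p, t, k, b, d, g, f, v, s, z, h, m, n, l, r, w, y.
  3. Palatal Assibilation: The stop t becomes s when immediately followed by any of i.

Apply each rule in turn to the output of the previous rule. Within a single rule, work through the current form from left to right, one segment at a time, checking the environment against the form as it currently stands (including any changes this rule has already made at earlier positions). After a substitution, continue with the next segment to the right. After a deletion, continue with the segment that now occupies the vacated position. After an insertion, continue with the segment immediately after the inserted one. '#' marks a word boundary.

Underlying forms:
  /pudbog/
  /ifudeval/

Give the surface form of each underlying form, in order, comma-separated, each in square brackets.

/pudbog/:
  1 Initial Consonant Epenthesis: no change — [pudbog]
  2 Medial Vowel Deletion: [pudbog] → [pdbog]
  3 Palatal Assibilation: no change — [pdbog]
/ifudeval/:
  1 Initial Consonant Epenthesis: [ifudeval] → [tifudeval]
  2 Medial Vowel Deletion: [tifudeval] → [tfdeval]
  3 Palatal Assibilation: no change — [tfdeval]

[pdbog], [tfdeval]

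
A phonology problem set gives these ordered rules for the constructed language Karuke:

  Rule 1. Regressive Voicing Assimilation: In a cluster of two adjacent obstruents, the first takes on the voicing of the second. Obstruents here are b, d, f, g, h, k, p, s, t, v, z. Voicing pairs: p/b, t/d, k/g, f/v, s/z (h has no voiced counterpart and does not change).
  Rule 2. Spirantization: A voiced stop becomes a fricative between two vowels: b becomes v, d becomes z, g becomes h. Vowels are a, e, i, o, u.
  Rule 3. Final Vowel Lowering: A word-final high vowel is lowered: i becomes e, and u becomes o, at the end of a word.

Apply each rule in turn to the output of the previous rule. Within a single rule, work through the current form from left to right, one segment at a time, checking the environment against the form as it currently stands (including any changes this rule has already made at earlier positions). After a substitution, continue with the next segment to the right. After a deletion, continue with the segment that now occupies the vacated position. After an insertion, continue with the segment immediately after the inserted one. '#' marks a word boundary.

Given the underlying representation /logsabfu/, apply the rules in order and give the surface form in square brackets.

[loksapfo]

Rule 1 Regressive Voicing Assimilation: [logsabfu] → [loksapfu]
Rule 2 Spirantization: no change — [loksapfu]
Rule 3 Final Vowel Lowering: [loksapfu] → [loksapfo]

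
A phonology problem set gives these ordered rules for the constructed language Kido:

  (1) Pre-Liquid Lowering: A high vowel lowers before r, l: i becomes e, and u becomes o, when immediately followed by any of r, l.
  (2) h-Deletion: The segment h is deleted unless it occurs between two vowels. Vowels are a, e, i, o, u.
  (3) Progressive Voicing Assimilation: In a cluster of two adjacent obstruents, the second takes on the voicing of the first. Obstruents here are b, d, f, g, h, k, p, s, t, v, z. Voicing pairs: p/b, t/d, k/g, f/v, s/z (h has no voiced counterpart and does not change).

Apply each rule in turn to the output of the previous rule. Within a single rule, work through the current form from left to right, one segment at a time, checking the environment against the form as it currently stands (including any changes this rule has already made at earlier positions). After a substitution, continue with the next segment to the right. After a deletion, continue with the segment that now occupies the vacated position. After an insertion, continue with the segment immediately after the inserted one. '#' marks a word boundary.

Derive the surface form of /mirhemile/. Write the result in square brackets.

(1) Pre-Liquid Lowering: [mirhemile] → [merhemele]
(2) h-Deletion: [merhemele] → [meremele]
(3) Progressive Voicing Assimilation: no change — [meremele]

[meremele]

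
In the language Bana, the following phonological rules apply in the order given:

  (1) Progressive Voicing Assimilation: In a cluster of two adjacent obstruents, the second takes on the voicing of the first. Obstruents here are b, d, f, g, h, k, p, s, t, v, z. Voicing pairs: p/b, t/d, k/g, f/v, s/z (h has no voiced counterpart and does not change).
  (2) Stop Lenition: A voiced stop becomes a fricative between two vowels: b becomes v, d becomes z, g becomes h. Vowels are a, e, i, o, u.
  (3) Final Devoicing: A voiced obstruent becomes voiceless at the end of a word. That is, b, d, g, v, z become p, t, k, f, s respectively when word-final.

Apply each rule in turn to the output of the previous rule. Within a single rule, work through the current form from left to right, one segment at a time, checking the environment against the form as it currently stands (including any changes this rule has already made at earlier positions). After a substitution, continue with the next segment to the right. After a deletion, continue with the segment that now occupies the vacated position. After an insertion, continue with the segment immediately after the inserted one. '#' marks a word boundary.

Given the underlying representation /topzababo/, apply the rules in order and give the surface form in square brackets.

(1) Progressive Voicing Assimilation: [topzababo] → [topsababo]
(2) Stop Lenition: [topsababo] → [topsavavo]
(3) Final Devoicing: no change — [topsavavo]

[topsavavo]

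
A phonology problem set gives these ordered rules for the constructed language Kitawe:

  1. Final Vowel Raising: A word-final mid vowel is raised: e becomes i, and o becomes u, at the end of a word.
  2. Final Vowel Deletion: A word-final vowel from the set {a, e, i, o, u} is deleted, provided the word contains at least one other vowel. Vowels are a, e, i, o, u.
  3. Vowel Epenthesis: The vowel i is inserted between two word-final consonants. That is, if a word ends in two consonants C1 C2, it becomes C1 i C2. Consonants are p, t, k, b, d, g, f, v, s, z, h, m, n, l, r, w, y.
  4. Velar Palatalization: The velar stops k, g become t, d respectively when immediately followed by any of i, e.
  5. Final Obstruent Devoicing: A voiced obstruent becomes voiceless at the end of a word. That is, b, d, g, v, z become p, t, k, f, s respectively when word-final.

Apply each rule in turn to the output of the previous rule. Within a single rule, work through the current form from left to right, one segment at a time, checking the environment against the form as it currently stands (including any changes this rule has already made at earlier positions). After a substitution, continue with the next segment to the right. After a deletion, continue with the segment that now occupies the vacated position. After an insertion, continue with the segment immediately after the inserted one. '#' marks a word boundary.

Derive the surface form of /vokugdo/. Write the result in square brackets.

1 Final Vowel Raising: [vokugdo] → [vokugdu]
2 Final Vowel Deletion: [vokugdu] → [vokugd]
3 Vowel Epenthesis: [vokugd] → [vokugid]
4 Velar Palatalization: [vokugid] → [vokudid]
5 Final Obstruent Devoicing: [vokudid] → [vokudit]

[vokudit]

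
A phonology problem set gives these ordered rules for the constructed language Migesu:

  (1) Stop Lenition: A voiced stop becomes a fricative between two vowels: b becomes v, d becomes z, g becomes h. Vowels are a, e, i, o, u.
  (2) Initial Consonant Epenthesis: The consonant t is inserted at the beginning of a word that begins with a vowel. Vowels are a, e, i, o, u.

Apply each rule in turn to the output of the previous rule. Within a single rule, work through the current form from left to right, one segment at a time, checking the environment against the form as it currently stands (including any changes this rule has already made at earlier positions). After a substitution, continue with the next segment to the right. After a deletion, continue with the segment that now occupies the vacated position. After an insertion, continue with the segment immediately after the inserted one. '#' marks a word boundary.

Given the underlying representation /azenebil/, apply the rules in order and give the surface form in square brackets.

[tazenevil]

(1) Stop Lenition: [azenebil] → [azenevil]
(2) Initial Consonant Epenthesis: [azenevil] → [tazenevil]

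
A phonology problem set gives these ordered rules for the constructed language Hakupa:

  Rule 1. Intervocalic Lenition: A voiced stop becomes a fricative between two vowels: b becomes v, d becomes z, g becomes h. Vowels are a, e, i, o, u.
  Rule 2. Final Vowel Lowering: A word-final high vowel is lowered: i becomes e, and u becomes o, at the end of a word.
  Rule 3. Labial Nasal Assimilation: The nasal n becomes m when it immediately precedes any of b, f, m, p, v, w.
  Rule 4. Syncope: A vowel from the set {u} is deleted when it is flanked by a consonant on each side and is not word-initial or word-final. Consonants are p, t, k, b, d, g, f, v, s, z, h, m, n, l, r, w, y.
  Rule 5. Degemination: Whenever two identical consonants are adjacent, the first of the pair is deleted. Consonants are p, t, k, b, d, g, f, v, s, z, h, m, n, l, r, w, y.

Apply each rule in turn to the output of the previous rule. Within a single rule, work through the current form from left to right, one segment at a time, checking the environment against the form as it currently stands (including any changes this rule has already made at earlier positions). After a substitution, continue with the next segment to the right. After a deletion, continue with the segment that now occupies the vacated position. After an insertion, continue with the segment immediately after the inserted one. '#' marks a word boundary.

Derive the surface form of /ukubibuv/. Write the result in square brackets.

[ukviv]

Rule 1 Intervocalic Lenition: [ukubibuv] → [ukuvivuv]
Rule 2 Final Vowel Lowering: no change — [ukuvivuv]
Rule 3 Labial Nasal Assimilation: no change — [ukuvivuv]
Rule 4 Syncope: [ukuvivuv] → [ukvivv]
Rule 5 Degemination: [ukvivv] → [ukviv]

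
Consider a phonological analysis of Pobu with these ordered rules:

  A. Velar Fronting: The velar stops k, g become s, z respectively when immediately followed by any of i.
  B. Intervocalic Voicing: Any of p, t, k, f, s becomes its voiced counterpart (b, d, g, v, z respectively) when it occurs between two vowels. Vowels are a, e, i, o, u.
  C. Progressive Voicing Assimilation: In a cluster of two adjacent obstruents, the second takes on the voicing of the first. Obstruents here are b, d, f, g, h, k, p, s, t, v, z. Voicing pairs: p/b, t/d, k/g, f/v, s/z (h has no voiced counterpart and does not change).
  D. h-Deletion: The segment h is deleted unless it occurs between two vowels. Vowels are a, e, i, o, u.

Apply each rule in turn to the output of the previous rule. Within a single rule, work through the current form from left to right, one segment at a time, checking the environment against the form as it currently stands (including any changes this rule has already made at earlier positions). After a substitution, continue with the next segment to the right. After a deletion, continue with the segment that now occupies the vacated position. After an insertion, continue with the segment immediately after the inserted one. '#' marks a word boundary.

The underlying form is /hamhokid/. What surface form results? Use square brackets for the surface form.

A Velar Fronting: [hamhokid] → [hamhosid]
B Intervocalic Voicing: [hamhosid] → [hamhozid]
C Progressive Voicing Assimilation: no change — [hamhozid]
D h-Deletion: [hamhozid] → [amozid]

[amozid]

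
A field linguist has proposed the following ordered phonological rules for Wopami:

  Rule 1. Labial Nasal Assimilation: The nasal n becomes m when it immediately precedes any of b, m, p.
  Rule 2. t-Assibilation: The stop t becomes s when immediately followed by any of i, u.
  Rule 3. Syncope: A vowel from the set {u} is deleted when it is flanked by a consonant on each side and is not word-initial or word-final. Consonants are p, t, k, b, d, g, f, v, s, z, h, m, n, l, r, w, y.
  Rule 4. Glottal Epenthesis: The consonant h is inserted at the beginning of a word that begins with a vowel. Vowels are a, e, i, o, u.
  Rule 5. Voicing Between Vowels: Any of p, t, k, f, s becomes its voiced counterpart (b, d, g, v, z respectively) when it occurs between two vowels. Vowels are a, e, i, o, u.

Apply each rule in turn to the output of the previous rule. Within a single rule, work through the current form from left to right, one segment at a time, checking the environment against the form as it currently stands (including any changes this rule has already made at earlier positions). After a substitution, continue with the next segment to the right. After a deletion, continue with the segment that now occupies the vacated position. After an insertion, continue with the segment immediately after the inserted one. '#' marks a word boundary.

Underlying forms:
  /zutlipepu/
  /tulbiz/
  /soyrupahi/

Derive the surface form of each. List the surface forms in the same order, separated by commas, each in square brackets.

/zutlipepu/:
  Rule 1 Labial Nasal Assimilation: no change — [zutlipepu]
  Rule 2 t-Assibilation: no change — [zutlipepu]
  Rule 3 Syncope: [zutlipepu] → [ztlipepu]
  Rule 4 Glottal Epenthesis: no change — [ztlipepu]
  Rule 5 Voicing Between Vowels: [ztlipepu] → [ztlibebu]
/tulbiz/:
  Rule 1 Labial Nasal Assimilation: no change — [tulbiz]
  Rule 2 t-Assibilation: [tulbiz] → [sulbiz]
  Rule 3 Syncope: [sulbiz] → [slbiz]
  Rule 4 Glottal Epenthesis: no change — [slbiz]
  Rule 5 Voicing Between Vowels: no change — [slbiz]
/soyrupahi/:
  Rule 1 Labial Nasal Assimilation: no change — [soyrupahi]
  Rule 2 t-Assibilation: no change — [soyrupahi]
  Rule 3 Syncope: [soyrupahi] → [soyrpahi]
  Rule 4 Glottal Epenthesis: no change — [soyrpahi]
  Rule 5 Voicing Between Vowels: no change — [soyrpahi]

[ztlibebu], [slbiz], [soyrpahi]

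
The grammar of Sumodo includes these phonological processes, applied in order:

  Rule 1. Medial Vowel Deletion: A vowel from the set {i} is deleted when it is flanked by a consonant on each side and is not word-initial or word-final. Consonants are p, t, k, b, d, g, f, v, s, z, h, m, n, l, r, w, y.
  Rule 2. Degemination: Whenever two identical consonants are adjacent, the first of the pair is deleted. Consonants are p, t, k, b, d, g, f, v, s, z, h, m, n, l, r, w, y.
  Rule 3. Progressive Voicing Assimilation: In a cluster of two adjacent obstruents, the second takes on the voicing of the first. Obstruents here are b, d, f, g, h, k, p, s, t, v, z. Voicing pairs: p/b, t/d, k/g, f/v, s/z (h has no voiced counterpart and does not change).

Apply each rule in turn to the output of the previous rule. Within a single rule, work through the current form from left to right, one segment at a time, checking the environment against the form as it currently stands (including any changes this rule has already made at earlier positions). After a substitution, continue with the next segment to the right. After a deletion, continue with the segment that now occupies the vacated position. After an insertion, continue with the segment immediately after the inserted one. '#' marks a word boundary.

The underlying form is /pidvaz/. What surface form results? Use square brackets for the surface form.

[ptfaz]

Rule 1 Medial Vowel Deletion: [pidvaz] → [pdvaz]
Rule 2 Degemination: no change — [pdvaz]
Rule 3 Progressive Voicing Assimilation: [pdvaz] → [ptfaz]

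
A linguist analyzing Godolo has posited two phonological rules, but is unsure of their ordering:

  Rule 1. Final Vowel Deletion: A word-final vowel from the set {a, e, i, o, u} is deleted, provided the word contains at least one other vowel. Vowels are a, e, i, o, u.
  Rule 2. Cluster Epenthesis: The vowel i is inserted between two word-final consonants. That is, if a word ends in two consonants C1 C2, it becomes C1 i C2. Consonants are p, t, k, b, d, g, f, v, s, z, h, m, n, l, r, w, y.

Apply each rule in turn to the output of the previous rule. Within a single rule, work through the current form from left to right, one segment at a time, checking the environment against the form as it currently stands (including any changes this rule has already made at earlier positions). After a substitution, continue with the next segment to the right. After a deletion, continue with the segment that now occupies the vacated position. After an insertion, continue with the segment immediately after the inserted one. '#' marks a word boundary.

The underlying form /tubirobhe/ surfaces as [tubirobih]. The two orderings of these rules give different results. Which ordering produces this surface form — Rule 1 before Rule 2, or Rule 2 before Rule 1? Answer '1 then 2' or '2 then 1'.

1 then 2

Order 1 then 2:
  1 Final Vowel Deletion: [tubirobhe] → [tubirobh]
  2 Cluster Epenthesis: [tubirobh] → [tubirobih]
  result: [tubirobih]
Order 2 then 1:
  2 Cluster Epenthesis: no change — [tubirobhe]
  1 Final Vowel Deletion: [tubirobhe] → [tubirobh]
  result: [tubirobh]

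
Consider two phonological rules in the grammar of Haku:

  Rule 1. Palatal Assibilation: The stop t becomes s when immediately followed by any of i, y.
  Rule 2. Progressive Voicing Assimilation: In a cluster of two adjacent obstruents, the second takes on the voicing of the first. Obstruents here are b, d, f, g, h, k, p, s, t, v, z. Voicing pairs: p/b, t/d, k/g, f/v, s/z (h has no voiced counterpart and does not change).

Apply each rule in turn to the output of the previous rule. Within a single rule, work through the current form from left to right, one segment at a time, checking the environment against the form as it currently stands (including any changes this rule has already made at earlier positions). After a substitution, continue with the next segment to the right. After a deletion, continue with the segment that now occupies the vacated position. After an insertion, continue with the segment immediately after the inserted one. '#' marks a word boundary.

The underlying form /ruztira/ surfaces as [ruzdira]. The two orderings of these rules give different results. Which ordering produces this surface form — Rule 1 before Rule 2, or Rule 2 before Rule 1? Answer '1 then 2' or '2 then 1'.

Order 1 then 2:
  1 Palatal Assibilation: [ruztira] → [ruzsira]
  2 Progressive Voicing Assimilation: [ruzsira] → [ruzzira]
  result: [ruzzira]
Order 2 then 1:
  2 Progressive Voicing Assimilation: [ruztira] → [ruzdira]
  1 Palatal Assibilation: no change — [ruzdira]
  result: [ruzdira]

2 then 1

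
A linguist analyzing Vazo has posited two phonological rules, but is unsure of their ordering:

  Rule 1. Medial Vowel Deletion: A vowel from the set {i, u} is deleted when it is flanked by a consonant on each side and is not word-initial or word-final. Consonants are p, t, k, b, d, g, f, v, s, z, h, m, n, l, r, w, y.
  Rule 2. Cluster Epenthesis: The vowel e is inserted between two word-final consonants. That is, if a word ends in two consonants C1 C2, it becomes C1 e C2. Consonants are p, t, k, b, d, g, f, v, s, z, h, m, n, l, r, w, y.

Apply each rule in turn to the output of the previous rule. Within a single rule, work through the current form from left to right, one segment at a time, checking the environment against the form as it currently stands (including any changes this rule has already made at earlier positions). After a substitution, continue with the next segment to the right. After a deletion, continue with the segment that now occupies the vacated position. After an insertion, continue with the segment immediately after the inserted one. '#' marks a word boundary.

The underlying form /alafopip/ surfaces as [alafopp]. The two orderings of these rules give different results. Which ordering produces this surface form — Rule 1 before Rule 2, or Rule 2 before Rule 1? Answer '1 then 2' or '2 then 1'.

Order 1 then 2:
  1 Medial Vowel Deletion: [alafopip] → [alafopp]
  2 Cluster Epenthesis: [alafopp] → [alafopep]
  result: [alafopep]
Order 2 then 1:
  2 Cluster Epenthesis: no change — [alafopip]
  1 Medial Vowel Deletion: [alafopip] → [alafopp]
  result: [alafopp]

2 then 1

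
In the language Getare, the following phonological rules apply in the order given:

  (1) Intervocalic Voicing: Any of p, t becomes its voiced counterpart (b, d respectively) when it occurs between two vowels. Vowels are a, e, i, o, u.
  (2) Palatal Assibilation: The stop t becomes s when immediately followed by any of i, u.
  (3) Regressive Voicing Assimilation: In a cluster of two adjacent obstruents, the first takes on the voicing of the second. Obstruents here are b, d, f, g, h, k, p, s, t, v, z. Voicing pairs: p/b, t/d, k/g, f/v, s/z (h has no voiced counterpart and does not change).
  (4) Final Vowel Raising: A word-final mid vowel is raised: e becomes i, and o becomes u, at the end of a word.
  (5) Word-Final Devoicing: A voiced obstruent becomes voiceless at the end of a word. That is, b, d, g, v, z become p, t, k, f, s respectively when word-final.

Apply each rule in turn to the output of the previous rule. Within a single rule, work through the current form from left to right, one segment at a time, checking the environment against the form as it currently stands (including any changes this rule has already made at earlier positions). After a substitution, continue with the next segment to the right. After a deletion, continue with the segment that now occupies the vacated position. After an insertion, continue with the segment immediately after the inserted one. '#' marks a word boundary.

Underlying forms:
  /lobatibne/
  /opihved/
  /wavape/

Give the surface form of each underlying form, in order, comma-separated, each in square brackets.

/lobatibne/:
  (1) Intervocalic Voicing: [lobatibne] → [lobadibne]
  (2) Palatal Assibilation: no change — [lobadibne]
  (3) Regressive Voicing Assimilation: no change — [lobadibne]
  (4) Final Vowel Raising: [lobadibne] → [lobadibni]
  (5) Word-Final Devoicing: no change — [lobadibni]
/opihved/:
  (1) Intervocalic Voicing: [opihved] → [obihved]
  (2) Palatal Assibilation: no change — [obihved]
  (3) Regressive Voicing Assimilation: no change — [obihved]
  (4) Final Vowel Raising: no change — [obihved]
  (5) Word-Final Devoicing: [obihved] → [obihvet]
/wavape/:
  (1) Intervocalic Voicing: [wavape] → [wavabe]
  (2) Palatal Assibilation: no change — [wavabe]
  (3) Regressive Voicing Assimilation: no change — [wavabe]
  (4) Final Vowel Raising: [wavabe] → [wavabi]
  (5) Word-Final Devoicing: no change — [wavabi]

[lobadibni], [obihvet], [wavabi]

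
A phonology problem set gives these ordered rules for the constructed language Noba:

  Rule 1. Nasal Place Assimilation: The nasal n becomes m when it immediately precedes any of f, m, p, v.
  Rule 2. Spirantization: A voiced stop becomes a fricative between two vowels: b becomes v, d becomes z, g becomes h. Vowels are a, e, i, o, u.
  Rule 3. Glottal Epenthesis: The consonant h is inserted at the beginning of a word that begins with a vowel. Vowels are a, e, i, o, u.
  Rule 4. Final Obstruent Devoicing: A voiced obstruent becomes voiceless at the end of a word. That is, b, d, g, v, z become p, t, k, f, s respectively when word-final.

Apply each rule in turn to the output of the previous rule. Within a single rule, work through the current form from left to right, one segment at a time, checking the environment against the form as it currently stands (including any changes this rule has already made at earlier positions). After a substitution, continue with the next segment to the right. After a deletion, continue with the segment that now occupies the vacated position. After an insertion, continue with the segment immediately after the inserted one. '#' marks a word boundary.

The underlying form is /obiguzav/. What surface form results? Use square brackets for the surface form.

Rule 1 Nasal Place Assimilation: no change — [obiguzav]
Rule 2 Spirantization: [obiguzav] → [ovihuzav]
Rule 3 Glottal Epenthesis: [ovihuzav] → [hovihuzav]
Rule 4 Final Obstruent Devoicing: [hovihuzav] → [hovihuzaf]

[hovihuzaf]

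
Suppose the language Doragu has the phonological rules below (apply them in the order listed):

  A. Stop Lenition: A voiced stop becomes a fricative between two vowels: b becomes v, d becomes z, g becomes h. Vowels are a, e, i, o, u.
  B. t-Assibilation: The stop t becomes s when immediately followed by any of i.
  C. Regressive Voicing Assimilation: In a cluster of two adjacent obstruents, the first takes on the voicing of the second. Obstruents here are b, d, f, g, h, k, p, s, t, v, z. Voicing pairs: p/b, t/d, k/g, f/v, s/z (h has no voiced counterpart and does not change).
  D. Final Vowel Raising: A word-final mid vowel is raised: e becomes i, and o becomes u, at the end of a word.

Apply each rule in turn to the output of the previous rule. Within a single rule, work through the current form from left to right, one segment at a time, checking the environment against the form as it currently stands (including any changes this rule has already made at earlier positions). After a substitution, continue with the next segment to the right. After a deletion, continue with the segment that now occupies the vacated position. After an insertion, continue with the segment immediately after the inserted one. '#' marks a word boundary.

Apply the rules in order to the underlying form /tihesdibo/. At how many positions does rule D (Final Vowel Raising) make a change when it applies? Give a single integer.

A Stop Lenition: [tihesdibo] → [tihesdivo]
B t-Assibilation: [tihesdivo] → [sihesdivo]
C Regressive Voicing Assimilation: [sihesdivo] → [sihezdivo]
D Final Vowel Raising: [sihezdivo] → [sihezdivu]
Rule D changed 1 position(s).

1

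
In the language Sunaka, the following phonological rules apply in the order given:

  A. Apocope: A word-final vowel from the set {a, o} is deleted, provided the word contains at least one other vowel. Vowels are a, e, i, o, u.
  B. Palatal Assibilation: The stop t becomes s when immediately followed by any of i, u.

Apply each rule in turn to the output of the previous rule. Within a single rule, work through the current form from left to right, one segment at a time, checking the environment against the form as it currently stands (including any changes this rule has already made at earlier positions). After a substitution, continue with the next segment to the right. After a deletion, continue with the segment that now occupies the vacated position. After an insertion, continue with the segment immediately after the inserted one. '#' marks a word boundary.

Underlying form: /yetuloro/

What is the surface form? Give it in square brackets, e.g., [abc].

[yesulor]

A Apocope: [yetuloro] → [yetulor]
B Palatal Assibilation: [yetulor] → [yesulor]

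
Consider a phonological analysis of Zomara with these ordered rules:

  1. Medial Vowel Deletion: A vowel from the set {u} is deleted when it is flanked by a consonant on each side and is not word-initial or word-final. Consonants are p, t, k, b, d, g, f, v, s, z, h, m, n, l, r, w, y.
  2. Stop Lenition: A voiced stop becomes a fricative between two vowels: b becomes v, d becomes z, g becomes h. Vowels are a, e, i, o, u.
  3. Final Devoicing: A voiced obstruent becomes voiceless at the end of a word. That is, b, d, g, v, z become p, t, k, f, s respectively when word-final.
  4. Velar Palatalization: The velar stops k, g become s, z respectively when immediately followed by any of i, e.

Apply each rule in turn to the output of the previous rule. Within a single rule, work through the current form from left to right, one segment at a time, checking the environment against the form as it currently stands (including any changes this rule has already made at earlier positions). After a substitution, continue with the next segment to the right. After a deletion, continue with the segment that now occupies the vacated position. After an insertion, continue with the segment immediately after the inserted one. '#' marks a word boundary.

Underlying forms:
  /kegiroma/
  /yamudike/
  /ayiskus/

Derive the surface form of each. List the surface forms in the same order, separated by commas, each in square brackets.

/kegiroma/:
  1 Medial Vowel Deletion: no change — [kegiroma]
  2 Stop Lenition: [kegiroma] → [kehiroma]
  3 Final Devoicing: no change — [kehiroma]
  4 Velar Palatalization: [kehiroma] → [sehiroma]
/yamudike/:
  1 Medial Vowel Deletion: [yamudike] → [yamdike]
  2 Stop Lenition: no change — [yamdike]
  3 Final Devoicing: no change — [yamdike]
  4 Velar Palatalization: [yamdike] → [yamdise]
/ayiskus/:
  1 Medial Vowel Deletion: [ayiskus] → [ayisks]
  2 Stop Lenition: no change — [ayisks]
  3 Final Devoicing: no change — [ayisks]
  4 Velar Palatalization: no change — [ayisks]

[sehiroma], [yamdise], [ayisks]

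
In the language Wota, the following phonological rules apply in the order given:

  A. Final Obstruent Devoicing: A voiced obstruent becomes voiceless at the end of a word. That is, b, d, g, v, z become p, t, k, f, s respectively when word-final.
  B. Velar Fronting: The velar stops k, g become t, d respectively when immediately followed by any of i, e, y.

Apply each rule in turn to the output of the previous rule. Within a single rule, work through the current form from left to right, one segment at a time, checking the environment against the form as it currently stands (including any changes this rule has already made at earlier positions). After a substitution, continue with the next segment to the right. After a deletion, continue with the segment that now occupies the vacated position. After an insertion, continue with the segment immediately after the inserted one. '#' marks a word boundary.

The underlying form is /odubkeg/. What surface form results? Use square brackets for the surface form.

A Final Obstruent Devoicing: [odubkeg] → [odubkek]
B Velar Fronting: [odubkek] → [odubtek]

[odubtek]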